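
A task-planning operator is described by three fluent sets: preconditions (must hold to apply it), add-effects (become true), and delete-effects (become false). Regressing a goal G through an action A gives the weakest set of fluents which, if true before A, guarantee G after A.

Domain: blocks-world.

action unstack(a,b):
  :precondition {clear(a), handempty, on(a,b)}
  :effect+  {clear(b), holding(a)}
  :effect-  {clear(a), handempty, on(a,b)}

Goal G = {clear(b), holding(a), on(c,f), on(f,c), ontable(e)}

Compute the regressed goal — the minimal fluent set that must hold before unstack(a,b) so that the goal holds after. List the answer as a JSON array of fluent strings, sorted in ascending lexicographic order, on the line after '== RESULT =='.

Regress:
  G ∩ del = {}  (empty — regression defined)
  G \ add = {clear(b), holding(a), on(c,f), on(f,c), ontable(e)} \ {clear(b), holding(a)} = {on(c,f), on(f,c), ontable(e)}
  ∪ pre   = {on(c,f), on(f,c), ontable(e)} ∪ {clear(a), handempty, on(a,b)}
          = {clear(a), handempty, on(a,b), on(c,f), on(f,c), ontable(e)}

== RESULT ==
["clear(a)", "handempty", "on(a,b)", "on(c,f)", "on(f,c)", "ontable(e)"]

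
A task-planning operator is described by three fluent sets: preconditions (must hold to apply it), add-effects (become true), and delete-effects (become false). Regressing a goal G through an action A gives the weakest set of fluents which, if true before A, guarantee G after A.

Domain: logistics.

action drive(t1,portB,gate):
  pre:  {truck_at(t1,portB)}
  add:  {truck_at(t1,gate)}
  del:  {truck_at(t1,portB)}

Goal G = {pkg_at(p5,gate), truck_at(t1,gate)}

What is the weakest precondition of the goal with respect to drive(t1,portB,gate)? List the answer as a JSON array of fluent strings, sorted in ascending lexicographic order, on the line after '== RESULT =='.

Regress:
  G ∩ del = {}  (empty — regression defined)
  G \ add = {pkg_at(p5,gate), truck_at(t1,gate)} \ {truck_at(t1,gate)} = {pkg_at(p5,gate)}
  ∪ pre   = {pkg_at(p5,gate)} ∪ {truck_at(t1,portB)}
          = {pkg_at(p5,gate), truck_at(t1,portB)}

== RESULT ==
["pkg_at(p5,gate)", "truck_at(t1,portB)"]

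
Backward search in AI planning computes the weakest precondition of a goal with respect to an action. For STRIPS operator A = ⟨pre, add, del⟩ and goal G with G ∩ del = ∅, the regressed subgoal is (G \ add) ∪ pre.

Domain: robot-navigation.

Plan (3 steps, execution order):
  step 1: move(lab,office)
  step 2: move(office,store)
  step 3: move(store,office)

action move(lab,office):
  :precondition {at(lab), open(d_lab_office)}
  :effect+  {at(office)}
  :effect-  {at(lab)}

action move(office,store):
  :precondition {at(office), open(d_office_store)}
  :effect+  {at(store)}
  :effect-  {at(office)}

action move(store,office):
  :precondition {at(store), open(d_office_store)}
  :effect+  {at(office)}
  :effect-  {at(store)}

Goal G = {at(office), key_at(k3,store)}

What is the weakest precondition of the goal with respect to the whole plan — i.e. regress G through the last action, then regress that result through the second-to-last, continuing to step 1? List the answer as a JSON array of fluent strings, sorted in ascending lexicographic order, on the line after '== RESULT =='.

Regress step by step:
  through step 3 (move(store,office)): drop {at(office)}, keep {key_at(k3,store)}, require {at(store), open(d_office_store)}
    → {at(store), key_at(k3,store), open(d_office_store)}
  through step 2 (move(office,store)): drop {at(store)}, keep {key_at(k3,store), open(d_office_store)}, require {at(office), open(d_office_store)}
    → {at(office), key_at(k3,store), open(d_office_store)}
  through step 1 (move(lab,office)): drop {at(office)}, keep {key_at(k3,store), open(d_office_store)}, require {at(lab), open(d_lab_office)}
    → {at(lab), key_at(k3,store), open(d_lab_office), open(d_office_store)}

== RESULT ==
["at(lab)", "key_at(k3,store)", "open(d_lab_office)", "open(d_office_store)"]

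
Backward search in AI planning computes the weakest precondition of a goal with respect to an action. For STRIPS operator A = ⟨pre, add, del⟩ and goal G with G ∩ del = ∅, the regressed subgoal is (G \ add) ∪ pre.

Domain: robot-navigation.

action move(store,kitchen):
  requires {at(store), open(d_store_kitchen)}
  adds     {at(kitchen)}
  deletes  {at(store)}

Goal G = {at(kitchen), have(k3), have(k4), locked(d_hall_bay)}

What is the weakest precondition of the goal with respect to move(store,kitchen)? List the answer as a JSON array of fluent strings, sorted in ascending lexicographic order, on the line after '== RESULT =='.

Compute (G \ add) ∪ pre:
  G ∩ del = {}  (empty — regression defined)
  G \ add = {at(kitchen), have(k3), have(k4), locked(d_hall_bay)} \ {at(kitchen)} = {have(k3), have(k4), locked(d_hall_bay)}
  ∪ pre   = {have(k3), have(k4), locked(d_hall_bay)} ∪ {at(store), open(d_store_kitchen)}
          = {at(store), have(k3), have(k4), locked(d_hall_bay), open(d_store_kitchen)}

== RESULT ==
["at(store)", "have(k3)", "have(k4)", "locked(d_hall_bay)", "open(d_store_kitchen)"]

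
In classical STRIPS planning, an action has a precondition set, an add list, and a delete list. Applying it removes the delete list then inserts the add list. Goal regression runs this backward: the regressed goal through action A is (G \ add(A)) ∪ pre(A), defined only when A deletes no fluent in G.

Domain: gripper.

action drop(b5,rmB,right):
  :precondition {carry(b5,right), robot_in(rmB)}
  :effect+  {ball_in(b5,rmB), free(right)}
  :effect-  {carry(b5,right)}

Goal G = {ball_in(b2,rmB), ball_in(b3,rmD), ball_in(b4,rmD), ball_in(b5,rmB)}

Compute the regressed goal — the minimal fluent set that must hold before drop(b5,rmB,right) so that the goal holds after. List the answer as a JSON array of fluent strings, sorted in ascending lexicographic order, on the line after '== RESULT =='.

Regress:
  G ∩ del = {}  (empty — regression defined)
  G \ add = {ball_in(b2,rmB), ball_in(b3,rmD), ball_in(b4,rmD), ball_in(b5,rmB)} \ {ball_in(b5,rmB), free(right)} = {ball_in(b2,rmB), ball_in(b3,rmD), ball_in(b4,rmD)}
  ∪ pre   = {ball_in(b2,rmB), ball_in(b3,rmD), ball_in(b4,rmD)} ∪ {carry(b5,right), robot_in(rmB)}
          = {ball_in(b2,rmB), ball_in(b3,rmD), ball_in(b4,rmD), carry(b5,right), robot_in(rmB)}

== RESULT ==
["ball_in(b2,rmB)", "ball_in(b3,rmD)", "ball_in(b4,rmD)", "carry(b5,right)", "robot_in(rmB)"]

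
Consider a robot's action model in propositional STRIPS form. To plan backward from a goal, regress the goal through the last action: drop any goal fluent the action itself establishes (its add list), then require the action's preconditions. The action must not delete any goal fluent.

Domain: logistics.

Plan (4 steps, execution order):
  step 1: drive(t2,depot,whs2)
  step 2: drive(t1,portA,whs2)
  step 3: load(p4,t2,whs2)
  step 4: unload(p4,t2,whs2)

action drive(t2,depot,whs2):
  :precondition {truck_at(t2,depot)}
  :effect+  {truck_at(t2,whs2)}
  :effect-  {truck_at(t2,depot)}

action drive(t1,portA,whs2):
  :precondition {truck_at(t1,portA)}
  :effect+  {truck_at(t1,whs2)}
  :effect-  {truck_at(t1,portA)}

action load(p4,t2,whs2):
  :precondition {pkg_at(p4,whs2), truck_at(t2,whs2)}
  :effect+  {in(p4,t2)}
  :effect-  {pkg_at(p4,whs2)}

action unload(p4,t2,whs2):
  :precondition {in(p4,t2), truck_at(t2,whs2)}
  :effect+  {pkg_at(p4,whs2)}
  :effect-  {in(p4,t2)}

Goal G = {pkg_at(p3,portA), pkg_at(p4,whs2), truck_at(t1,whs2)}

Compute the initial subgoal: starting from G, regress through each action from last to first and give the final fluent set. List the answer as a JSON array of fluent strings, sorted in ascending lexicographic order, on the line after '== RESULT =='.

Work backward from the goal:
  through step 4 (unload(p4,t2,whs2)): drop {pkg_at(p4,whs2)}, keep {pkg_at(p3,portA), truck_at(t1,whs2)}, require {in(p4,t2), truck_at(t2,whs2)}
    → {in(p4,t2), pkg_at(p3,portA), truck_at(t1,whs2), truck_at(t2,whs2)}
  through step 3 (load(p4,t2,whs2)): drop {in(p4,t2)}, keep {pkg_at(p3,portA), truck_at(t1,whs2), truck_at(t2,whs2)}, require {pkg_at(p4,whs2), truck_at(t2,whs2)}
    → {pkg_at(p3,portA), pkg_at(p4,whs2), truck_at(t1,whs2), truck_at(t2,whs2)}
  through step 2 (drive(t1,portA,whs2)): drop {truck_at(t1,whs2)}, keep {pkg_at(p3,portA), pkg_at(p4,whs2), truck_at(t2,whs2)}, require {truck_at(t1,portA)}
    → {pkg_at(p3,portA), pkg_at(p4,whs2), truck_at(t1,portA), truck_at(t2,whs2)}
  through step 1 (drive(t2,depot,whs2)): drop {truck_at(t2,whs2)}, keep {pkg_at(p3,portA), pkg_at(p4,whs2), truck_at(t1,portA)}, require {truck_at(t2,depot)}
    → {pkg_at(p3,portA), pkg_at(p4,whs2), truck_at(t1,portA), truck_at(t2,depot)}

== RESULT ==
["pkg_at(p3,portA)", "pkg_at(p4,whs2)", "truck_at(t1,portA)", "truck_at(t2,depot)"]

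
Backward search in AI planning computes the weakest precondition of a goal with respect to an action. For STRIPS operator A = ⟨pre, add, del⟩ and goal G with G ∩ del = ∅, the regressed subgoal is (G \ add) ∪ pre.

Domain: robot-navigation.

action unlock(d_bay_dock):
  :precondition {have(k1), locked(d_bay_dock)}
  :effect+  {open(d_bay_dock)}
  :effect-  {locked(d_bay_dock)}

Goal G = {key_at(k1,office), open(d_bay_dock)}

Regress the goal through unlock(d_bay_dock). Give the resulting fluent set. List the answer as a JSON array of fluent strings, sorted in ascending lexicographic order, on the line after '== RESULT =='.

Regress:
  G ∩ del = {}  (empty — regression defined)
  G \ add = {key_at(k1,office), open(d_bay_dock)} \ {open(d_bay_dock)} = {key_at(k1,office)}
  ∪ pre   = {key_at(k1,office)} ∪ {have(k1), locked(d_bay_dock)}
          = {have(k1), key_at(k1,office), locked(d_bay_dock)}

== RESULT ==
["have(k1)", "key_at(k1,office)", "locked(d_bay_dock)"]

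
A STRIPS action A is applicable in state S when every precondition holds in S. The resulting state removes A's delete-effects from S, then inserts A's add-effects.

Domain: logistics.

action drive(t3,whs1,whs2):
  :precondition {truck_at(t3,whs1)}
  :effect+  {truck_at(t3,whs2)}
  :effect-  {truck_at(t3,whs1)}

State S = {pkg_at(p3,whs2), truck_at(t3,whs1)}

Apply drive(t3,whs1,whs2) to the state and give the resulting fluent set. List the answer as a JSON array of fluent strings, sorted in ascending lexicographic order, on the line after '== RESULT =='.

Compute (S \ del) ∪ add:
  pre ⊆ S: {truck_at(t3,whs1)} ⊆ S  — applicable
  S \ del = {pkg_at(p3,whs2)}
  ∪ add   = {pkg_at(p3,whs2), truck_at(t3,whs2)}

== RESULT ==
["pkg_at(p3,whs2)", "truck_at(t3,whs2)"]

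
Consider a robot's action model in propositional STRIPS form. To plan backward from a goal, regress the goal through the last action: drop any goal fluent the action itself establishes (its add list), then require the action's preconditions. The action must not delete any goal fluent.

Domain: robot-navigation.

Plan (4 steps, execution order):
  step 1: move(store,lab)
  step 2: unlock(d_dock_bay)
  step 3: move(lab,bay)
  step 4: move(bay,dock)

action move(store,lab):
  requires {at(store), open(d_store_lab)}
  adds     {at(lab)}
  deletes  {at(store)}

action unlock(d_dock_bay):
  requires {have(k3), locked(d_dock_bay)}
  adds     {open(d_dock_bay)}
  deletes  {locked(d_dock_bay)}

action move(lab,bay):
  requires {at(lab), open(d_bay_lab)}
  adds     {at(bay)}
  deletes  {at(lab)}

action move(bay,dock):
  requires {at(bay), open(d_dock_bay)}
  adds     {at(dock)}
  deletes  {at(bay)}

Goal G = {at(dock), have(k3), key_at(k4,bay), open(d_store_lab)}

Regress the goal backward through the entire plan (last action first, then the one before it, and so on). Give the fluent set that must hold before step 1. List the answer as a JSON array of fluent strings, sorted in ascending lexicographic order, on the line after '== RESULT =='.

Work backward from the goal:
  through step 4 (move(bay,dock)): drop {at(dock)}, keep {have(k3), key_at(k4,bay), open(d_store_lab)}, require {at(bay), open(d_dock_bay)}
    → {at(bay), have(k3), key_at(k4,bay), open(d_dock_bay), open(d_store_lab)}
  through step 3 (move(lab,bay)): drop {at(bay)}, keep {have(k3), key_at(k4,bay), open(d_dock_bay), open(d_store_lab)}, require {at(lab), open(d_bay_lab)}
    → {at(lab), have(k3), key_at(k4,bay), open(d_bay_lab), open(d_dock_bay), open(d_store_lab)}
  through step 2 (unlock(d_dock_bay)): drop {open(d_dock_bay)}, keep {at(lab), have(k3), key_at(k4,bay), open(d_bay_lab), open(d_store_lab)}, require {have(k3), locked(d_dock_bay)}
    → {at(lab), have(k3), key_at(k4,bay), locked(d_dock_bay), open(d_bay_lab), open(d_store_lab)}
  through step 1 (move(store,lab)): drop {at(lab)}, keep {have(k3), key_at(k4,bay), locked(d_dock_bay), open(d_bay_lab), open(d_store_lab)}, require {at(store), open(d_store_lab)}
    → {at(store), have(k3), key_at(k4,bay), locked(d_dock_bay), open(d_bay_lab), open(d_store_lab)}

== RESULT ==
["at(store)", "have(k3)", "key_at(k4,bay)", "locked(d_dock_bay)", "open(d_bay_lab)", "open(d_store_lab)"]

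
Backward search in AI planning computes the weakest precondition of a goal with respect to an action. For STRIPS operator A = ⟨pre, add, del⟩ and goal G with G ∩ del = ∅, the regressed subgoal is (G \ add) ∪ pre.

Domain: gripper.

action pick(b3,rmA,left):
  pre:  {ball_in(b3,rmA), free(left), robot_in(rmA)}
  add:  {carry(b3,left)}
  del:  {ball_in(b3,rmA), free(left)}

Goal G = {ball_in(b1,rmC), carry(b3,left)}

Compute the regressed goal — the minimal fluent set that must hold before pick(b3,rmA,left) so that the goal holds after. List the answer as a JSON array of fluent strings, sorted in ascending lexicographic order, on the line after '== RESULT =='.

Compute (G \ add) ∪ pre:
  G ∩ del = {}  (empty — regression defined)
  G \ add = {ball_in(b1,rmC), carry(b3,left)} \ {carry(b3,left)} = {ball_in(b1,rmC)}
  ∪ pre   = {ball_in(b1,rmC)} ∪ {ball_in(b3,rmA), free(left), robot_in(rmA)}
          = {ball_in(b1,rmC), ball_in(b3,rmA), free(left), robot_in(rmA)}

== RESULT ==
["ball_in(b1,rmC)", "ball_in(b3,rmA)", "free(left)", "robot_in(rmA)"]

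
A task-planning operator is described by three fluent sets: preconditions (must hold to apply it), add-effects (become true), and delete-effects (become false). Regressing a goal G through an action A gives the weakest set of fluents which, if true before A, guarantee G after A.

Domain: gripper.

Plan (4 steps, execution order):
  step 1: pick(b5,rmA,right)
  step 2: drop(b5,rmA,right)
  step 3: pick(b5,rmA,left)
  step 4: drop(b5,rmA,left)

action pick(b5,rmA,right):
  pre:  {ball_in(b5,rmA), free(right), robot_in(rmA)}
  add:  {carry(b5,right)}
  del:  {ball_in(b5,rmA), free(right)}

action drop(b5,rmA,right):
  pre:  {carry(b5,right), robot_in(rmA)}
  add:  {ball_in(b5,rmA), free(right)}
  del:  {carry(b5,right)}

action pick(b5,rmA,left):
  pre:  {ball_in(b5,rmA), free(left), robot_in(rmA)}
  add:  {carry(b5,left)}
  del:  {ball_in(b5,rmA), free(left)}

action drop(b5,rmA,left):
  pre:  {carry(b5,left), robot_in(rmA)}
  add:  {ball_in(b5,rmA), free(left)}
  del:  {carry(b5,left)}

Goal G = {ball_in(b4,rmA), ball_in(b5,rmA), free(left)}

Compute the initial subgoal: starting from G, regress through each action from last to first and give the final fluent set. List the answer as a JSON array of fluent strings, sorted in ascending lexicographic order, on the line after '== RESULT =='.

Regress step by step:
  through step 4 (drop(b5,rmA,left)): drop {ball_in(b5,rmA), free(left)}, keep {ball_in(b4,rmA)}, require {carry(b5,left), robot_in(rmA)}
    → {ball_in(b4,rmA), carry(b5,left), robot_in(rmA)}
  through step 3 (pick(b5,rmA,left)): drop {carry(b5,left)}, keep {ball_in(b4,rmA), robot_in(rmA)}, require {ball_in(b5,rmA), free(left), robot_in(rmA)}
    → {ball_in(b4,rmA), ball_in(b5,rmA), free(left), robot_in(rmA)}
  through step 2 (drop(b5,rmA,right)): drop {ball_in(b5,rmA)}, keep {ball_in(b4,rmA), free(left), robot_in(rmA)}, require {carry(b5,right), robot_in(rmA)}
    → {ball_in(b4,rmA), carry(b5,right), free(left), robot_in(rmA)}
  through step 1 (pick(b5,rmA,right)): drop {carry(b5,right)}, keep {ball_in(b4,rmA), free(left), robot_in(rmA)}, require {ball_in(b5,rmA), free(right), robot_in(rmA)}
    → {ball_in(b4,rmA), ball_in(b5,rmA), free(left), free(right), robot_in(rmA)}

== RESULT ==
["ball_in(b4,rmA)", "ball_in(b5,rmA)", "free(left)", "free(right)", "robot_in(rmA)"]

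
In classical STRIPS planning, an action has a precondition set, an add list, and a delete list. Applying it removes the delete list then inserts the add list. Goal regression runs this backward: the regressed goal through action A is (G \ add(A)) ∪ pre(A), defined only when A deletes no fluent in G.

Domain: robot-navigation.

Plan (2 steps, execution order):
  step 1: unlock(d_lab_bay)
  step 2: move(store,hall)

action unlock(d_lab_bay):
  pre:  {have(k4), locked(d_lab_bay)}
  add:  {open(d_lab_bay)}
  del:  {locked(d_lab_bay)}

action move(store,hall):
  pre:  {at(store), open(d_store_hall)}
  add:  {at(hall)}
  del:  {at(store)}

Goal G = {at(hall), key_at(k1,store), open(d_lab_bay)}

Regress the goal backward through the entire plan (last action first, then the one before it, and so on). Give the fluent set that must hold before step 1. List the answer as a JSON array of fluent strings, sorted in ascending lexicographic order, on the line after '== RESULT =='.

Regress step by step:
  through step 2 (move(store,hall)): drop {at(hall)}, keep {key_at(k1,store), open(d_lab_bay)}, require {at(store), open(d_store_hall)}
    → {at(store), key_at(k1,store), open(d_lab_bay), open(d_store_hall)}
  through step 1 (unlock(d_lab_bay)): drop {open(d_lab_bay)}, keep {at(store), key_at(k1,store), open(d_store_hall)}, require {have(k4), locked(d_lab_bay)}
    → {at(store), have(k4), key_at(k1,store), locked(d_lab_bay), open(d_store_hall)}

== RESULT ==
["at(store)", "have(k4)", "key_at(k1,store)", "locked(d_lab_bay)", "open(d_store_hall)"]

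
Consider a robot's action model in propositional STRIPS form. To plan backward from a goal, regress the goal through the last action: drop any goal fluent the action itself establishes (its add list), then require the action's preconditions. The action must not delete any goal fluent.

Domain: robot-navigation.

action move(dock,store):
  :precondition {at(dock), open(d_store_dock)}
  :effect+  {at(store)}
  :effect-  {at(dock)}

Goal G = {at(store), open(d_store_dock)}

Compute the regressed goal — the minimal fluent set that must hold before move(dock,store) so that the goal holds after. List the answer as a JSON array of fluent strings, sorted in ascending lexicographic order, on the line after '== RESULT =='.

Compute (G \ add) ∪ pre:
  G ∩ del = {}  (empty — regression defined)
  G \ add = {at(store), open(d_store_dock)} \ {at(store)} = {open(d_store_dock)}
  ∪ pre   = {open(d_store_dock)} ∪ {at(dock), open(d_store_dock)}
          = {at(dock), open(d_store_dock)}

== RESULT ==
["at(dock)", "open(d_store_dock)"]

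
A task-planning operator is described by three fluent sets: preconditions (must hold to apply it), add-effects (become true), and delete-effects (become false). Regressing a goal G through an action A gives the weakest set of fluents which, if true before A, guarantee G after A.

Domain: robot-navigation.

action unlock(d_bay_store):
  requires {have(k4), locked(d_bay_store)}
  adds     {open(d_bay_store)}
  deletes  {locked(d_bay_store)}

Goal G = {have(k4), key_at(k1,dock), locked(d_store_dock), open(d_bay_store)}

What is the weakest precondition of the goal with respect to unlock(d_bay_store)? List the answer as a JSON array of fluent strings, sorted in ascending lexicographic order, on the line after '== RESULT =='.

Compute (G \ add) ∪ pre:
  G ∩ del = {}  (empty — regression defined)
  G \ add = {have(k4), key_at(k1,dock), locked(d_store_dock), open(d_bay_store)} \ {open(d_bay_store)} = {have(k4), key_at(k1,dock), locked(d_store_dock)}
  ∪ pre   = {have(k4), key_at(k1,dock), locked(d_store_dock)} ∪ {have(k4), locked(d_bay_store)}
          = {have(k4), key_at(k1,dock), locked(d_bay_store), locked(d_store_dock)}

== RESULT ==
["have(k4)", "key_at(k1,dock)", "locked(d_bay_store)", "locked(d_store_dock)"]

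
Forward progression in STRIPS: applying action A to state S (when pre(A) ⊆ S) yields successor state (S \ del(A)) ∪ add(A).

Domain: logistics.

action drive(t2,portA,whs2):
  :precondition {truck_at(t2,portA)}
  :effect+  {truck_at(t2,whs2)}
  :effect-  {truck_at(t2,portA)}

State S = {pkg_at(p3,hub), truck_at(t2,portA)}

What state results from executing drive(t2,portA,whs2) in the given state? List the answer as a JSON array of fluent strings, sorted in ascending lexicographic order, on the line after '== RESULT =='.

Compute (S \ del) ∪ add:
  pre ⊆ S: {truck_at(t2,portA)} ⊆ S  — applicable
  S \ del = {pkg_at(p3,hub)}
  ∪ add   = {pkg_at(p3,hub), truck_at(t2,whs2)}

== RESULT ==
["pkg_at(p3,hub)", "truck_at(t2,whs2)"]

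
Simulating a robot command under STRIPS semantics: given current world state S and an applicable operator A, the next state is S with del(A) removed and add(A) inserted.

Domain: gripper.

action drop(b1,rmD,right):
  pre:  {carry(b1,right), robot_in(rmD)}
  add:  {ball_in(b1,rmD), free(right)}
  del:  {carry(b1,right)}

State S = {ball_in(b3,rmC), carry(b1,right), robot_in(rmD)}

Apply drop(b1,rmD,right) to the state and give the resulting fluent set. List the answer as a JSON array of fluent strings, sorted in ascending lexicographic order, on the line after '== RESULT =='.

Progress:
  pre ⊆ S: {carry(b1,right), robot_in(rmD)} ⊆ S  — applicable
  S \ del = {ball_in(b3,rmC), robot_in(rmD)}
  ∪ add   = {ball_in(b1,rmD), ball_in(b3,rmC), free(right), robot_in(rmD)}

== RESULT ==
["ball_in(b1,rmD)", "ball_in(b3,rmC)", "free(right)", "robot_in(rmD)"]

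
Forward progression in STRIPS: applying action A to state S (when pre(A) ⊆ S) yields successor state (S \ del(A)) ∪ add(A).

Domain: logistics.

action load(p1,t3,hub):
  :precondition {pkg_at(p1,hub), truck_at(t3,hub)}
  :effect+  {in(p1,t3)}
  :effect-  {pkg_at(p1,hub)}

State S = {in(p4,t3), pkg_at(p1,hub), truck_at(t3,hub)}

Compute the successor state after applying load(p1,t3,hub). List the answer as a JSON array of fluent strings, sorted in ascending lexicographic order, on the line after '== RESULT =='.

Progress:
  pre ⊆ S: {pkg_at(p1,hub), truck_at(t3,hub)} ⊆ S  — applicable
  S \ del = {in(p4,t3), truck_at(t3,hub)}
  ∪ add   = {in(p1,t3), in(p4,t3), truck_at(t3,hub)}

== RESULT ==
["in(p1,t3)", "in(p4,t3)", "truck_at(t3,hub)"]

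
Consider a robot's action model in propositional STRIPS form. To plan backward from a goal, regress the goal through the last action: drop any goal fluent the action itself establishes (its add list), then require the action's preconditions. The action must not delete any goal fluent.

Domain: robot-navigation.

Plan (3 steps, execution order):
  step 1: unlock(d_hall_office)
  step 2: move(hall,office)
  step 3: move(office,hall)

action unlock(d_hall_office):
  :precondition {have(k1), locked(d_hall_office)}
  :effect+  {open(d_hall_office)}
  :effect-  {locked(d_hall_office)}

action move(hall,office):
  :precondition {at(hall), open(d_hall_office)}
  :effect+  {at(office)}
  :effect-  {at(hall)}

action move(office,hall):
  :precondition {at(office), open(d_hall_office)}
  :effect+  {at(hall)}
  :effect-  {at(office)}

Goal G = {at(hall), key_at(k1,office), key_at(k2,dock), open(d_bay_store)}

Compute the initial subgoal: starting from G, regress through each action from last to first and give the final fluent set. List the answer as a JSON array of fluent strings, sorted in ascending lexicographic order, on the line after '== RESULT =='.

Work backward from the goal:
  through step 3 (move(office,hall)): drop {at(hall)}, keep {key_at(k1,office), key_at(k2,dock), open(d_bay_store)}, require {at(office), open(d_hall_office)}
    → {at(office), key_at(k1,office), key_at(k2,dock), open(d_bay_store), open(d_hall_office)}
  through step 2 (move(hall,office)): drop {at(office)}, keep {key_at(k1,office), key_at(k2,dock), open(d_bay_store), open(d_hall_office)}, require {at(hall), open(d_hall_office)}
    → {at(hall), key_at(k1,office), key_at(k2,dock), open(d_bay_store), open(d_hall_office)}
  through step 1 (unlock(d_hall_office)): drop {open(d_hall_office)}, keep {at(hall), key_at(k1,office), key_at(k2,dock), open(d_bay_store)}, require {have(k1), locked(d_hall_office)}
    → {at(hall), have(k1), key_at(k1,office), key_at(k2,dock), locked(d_hall_office), open(d_bay_store)}

== RESULT ==
["at(hall)", "have(k1)", "key_at(k1,office)", "key_at(k2,dock)", "locked(d_hall_office)", "open(d_bay_store)"]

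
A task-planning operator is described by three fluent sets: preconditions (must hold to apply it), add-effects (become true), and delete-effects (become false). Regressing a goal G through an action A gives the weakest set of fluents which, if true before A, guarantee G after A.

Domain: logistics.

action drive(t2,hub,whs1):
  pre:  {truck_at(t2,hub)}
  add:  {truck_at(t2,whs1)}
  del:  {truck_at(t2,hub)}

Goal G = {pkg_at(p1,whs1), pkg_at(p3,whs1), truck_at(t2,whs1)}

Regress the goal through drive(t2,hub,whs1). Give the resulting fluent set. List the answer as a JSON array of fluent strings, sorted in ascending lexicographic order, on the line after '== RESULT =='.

Compute (G \ add) ∪ pre:
  G ∩ del = {}  (empty — regression defined)
  G \ add = {pkg_at(p1,whs1), pkg_at(p3,whs1), truck_at(t2,whs1)} \ {truck_at(t2,whs1)} = {pkg_at(p1,whs1), pkg_at(p3,whs1)}
  ∪ pre   = {pkg_at(p1,whs1), pkg_at(p3,whs1)} ∪ {truck_at(t2,hub)}
          = {pkg_at(p1,whs1), pkg_at(p3,whs1), truck_at(t2,hub)}

== RESULT ==
["pkg_at(p1,whs1)", "pkg_at(p3,whs1)", "truck_at(t2,hub)"]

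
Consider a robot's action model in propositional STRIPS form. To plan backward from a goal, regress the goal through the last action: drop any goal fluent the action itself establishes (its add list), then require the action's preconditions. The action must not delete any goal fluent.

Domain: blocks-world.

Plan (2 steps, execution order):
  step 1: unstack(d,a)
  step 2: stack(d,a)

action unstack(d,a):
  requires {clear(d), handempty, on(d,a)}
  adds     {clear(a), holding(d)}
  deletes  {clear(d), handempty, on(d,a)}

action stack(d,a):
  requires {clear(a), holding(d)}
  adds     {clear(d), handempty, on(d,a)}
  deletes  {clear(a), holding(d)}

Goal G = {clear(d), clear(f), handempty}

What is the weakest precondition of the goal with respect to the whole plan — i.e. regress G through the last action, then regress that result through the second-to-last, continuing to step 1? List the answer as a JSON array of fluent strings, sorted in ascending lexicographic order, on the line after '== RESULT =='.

Regress step by step:
  through step 2 (stack(d,a)): drop {clear(d), handempty}, keep {clear(f)}, require {clear(a), holding(d)}
    → {clear(a), clear(f), holding(d)}
  through step 1 (unstack(d,a)): drop {clear(a), holding(d)}, keep {clear(f)}, require {clear(d), handempty, on(d,a)}
    → {clear(d), clear(f), handempty, on(d,a)}

== RESULT ==
["clear(d)", "clear(f)", "handempty", "on(d,a)"]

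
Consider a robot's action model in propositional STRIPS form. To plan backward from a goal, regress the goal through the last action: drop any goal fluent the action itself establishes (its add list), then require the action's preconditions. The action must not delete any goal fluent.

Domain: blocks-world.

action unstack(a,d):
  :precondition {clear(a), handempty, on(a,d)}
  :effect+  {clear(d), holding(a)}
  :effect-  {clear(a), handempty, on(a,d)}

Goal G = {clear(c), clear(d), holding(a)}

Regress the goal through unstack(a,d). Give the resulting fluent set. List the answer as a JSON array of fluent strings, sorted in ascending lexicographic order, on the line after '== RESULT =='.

Compute (G \ add) ∪ pre:
  G ∩ del = {}  (empty — regression defined)
  G \ add = {clear(c), clear(d), holding(a)} \ {clear(d), holding(a)} = {clear(c)}
  ∪ pre   = {clear(c)} ∪ {clear(a), handempty, on(a,d)}
          = {clear(a), clear(c), handempty, on(a,d)}

== RESULT ==
["clear(a)", "clear(c)", "handempty", "on(a,d)"]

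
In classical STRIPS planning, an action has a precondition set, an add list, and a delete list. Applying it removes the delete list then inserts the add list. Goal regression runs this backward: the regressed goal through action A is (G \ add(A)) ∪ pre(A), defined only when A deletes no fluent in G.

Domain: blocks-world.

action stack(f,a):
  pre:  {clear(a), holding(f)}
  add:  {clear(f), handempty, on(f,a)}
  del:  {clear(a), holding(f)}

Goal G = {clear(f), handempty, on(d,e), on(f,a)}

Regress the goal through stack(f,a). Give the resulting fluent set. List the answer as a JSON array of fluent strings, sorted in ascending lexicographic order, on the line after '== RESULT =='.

Compute (G \ add) ∪ pre:
  G ∩ del = {}  (empty — regression defined)
  G \ add = {clear(f), handempty, on(d,e), on(f,a)} \ {clear(f), handempty, on(f,a)} = {on(d,e)}
  ∪ pre   = {on(d,e)} ∪ {clear(a), holding(f)}
          = {clear(a), holding(f), on(d,e)}

== RESULT ==
["clear(a)", "holding(f)", "on(d,e)"]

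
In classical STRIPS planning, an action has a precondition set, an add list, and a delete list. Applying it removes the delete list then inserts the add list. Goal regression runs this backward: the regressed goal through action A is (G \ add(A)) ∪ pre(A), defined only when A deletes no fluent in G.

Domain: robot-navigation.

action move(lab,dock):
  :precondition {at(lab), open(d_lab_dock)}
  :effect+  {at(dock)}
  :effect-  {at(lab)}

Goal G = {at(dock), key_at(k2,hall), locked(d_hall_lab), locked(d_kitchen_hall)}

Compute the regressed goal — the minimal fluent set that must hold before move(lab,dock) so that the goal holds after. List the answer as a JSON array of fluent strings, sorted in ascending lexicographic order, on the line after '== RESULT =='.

Regress:
  G ∩ del = {}  (empty — regression defined)
  G \ add = {at(dock), key_at(k2,hall), locked(d_hall_lab), locked(d_kitchen_hall)} \ {at(dock)} = {key_at(k2,hall), locked(d_hall_lab), locked(d_kitchen_hall)}
  ∪ pre   = {key_at(k2,hall), locked(d_hall_lab), locked(d_kitchen_hall)} ∪ {at(lab), open(d_lab_dock)}
          = {at(lab), key_at(k2,hall), locked(d_hall_lab), locked(d_kitchen_hall), open(d_lab_dock)}

== RESULT ==
["at(lab)", "key_at(k2,hall)", "locked(d_hall_lab)", "locked(d_kitchen_hall)", "open(d_lab_dock)"]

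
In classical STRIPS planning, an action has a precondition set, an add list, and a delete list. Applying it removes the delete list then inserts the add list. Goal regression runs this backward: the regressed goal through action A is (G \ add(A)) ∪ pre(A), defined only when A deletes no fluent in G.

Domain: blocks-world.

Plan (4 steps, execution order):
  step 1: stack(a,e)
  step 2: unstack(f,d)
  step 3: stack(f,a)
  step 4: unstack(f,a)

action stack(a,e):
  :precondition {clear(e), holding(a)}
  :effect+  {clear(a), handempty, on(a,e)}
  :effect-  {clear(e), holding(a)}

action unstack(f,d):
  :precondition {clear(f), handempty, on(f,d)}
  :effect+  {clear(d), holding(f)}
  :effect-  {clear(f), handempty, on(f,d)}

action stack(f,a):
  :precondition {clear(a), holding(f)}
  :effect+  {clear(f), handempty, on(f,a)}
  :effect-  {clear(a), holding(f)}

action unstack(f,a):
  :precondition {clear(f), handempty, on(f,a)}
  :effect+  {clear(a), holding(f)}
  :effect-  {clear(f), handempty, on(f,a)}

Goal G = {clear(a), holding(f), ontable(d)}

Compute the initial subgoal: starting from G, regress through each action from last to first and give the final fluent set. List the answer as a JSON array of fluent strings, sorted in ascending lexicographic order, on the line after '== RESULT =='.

Work backward from the goal:
  through step 4 (unstack(f,a)): drop {clear(a), holding(f)}, keep {ontable(d)}, require {clear(f), handempty, on(f,a)}
    → {clear(f), handempty, on(f,a), ontable(d)}
  through step 3 (stack(f,a)): drop {clear(f), handempty, on(f,a)}, keep {ontable(d)}, require {clear(a), holding(f)}
    → {clear(a), holding(f), ontable(d)}
  through step 2 (unstack(f,d)): drop {holding(f)}, keep {clear(a), ontable(d)}, require {clear(f), handempty, on(f,d)}
    → {clear(a), clear(f), handempty, on(f,d), ontable(d)}
  through step 1 (stack(a,e)): drop {clear(a), handempty}, keep {clear(f), on(f,d), ontable(d)}, require {clear(e), holding(a)}
    → {clear(e), clear(f), holding(a), on(f,d), ontable(d)}

== RESULT ==
["clear(e)", "clear(f)", "holding(a)", "on(f,d)", "ontable(d)"]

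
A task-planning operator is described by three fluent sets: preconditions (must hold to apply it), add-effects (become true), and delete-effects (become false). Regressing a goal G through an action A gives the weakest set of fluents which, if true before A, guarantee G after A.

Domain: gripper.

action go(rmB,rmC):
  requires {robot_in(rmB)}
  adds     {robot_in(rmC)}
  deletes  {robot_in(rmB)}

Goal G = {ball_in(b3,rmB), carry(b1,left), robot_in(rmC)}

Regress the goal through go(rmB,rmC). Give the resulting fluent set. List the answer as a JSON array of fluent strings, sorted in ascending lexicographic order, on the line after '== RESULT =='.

Regress:
  G ∩ del = {}  (empty — regression defined)
  G \ add = {ball_in(b3,rmB), carry(b1,left), robot_in(rmC)} \ {robot_in(rmC)} = {ball_in(b3,rmB), carry(b1,left)}
  ∪ pre   = {ball_in(b3,rmB), carry(b1,left)} ∪ {robot_in(rmB)}
          = {ball_in(b3,rmB), carry(b1,left), robot_in(rmB)}

== RESULT ==
["ball_in(b3,rmB)", "carry(b1,left)", "robot_in(rmB)"]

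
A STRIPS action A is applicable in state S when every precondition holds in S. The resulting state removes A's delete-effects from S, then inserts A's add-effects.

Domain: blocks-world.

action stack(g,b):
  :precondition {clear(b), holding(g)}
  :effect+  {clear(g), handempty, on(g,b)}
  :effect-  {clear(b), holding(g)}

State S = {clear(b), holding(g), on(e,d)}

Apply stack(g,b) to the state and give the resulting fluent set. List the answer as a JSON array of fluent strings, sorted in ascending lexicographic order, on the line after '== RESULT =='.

Compute (S \ del) ∪ add:
  pre ⊆ S: {clear(b), holding(g)} ⊆ S  — applicable
  S \ del = {on(e,d)}
  ∪ add   = {clear(g), handempty, on(e,d), on(g,b)}

== RESULT ==
["clear(g)", "handempty", "on(e,d)", "on(g,b)"]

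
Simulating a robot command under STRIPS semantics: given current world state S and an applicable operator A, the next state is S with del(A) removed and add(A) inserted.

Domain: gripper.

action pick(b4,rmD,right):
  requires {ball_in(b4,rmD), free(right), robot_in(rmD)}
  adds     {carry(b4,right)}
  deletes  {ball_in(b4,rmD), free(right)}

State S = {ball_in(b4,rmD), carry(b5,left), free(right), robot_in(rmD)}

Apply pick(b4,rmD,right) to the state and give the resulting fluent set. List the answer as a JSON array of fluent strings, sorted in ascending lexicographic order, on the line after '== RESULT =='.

Compute (S \ del) ∪ add:
  pre ⊆ S: {ball_in(b4,rmD), free(right), robot_in(rmD)} ⊆ S  — applicable
  S \ del = {carry(b5,left), robot_in(rmD)}
  ∪ add   = {carry(b4,right), carry(b5,left), robot_in(rmD)}

== RESULT ==
["carry(b4,right)", "carry(b5,left)", "robot_in(rmD)"]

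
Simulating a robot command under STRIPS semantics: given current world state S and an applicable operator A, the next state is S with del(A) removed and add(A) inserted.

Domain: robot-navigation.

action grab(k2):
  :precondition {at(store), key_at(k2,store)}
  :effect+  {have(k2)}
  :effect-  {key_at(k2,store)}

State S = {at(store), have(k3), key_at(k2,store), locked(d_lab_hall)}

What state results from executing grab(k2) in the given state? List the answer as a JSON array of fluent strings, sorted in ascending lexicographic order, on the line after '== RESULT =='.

Compute (S \ del) ∪ add:
  pre ⊆ S: {at(store), key_at(k2,store)} ⊆ S  — applicable
  S \ del = {at(store), have(k3), locked(d_lab_hall)}
  ∪ add   = {at(store), have(k2), have(k3), locked(d_lab_hall)}

== RESULT ==
["at(store)", "have(k2)", "have(k3)", "locked(d_lab_hall)"]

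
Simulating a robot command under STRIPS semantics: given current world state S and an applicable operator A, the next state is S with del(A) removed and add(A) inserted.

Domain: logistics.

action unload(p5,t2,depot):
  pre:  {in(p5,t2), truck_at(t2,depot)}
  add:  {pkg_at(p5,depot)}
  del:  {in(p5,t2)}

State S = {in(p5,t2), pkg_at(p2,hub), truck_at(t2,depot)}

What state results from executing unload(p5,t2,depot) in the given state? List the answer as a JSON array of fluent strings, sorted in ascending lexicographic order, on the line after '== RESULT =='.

Compute (S \ del) ∪ add:
  pre ⊆ S: {in(p5,t2), truck_at(t2,depot)} ⊆ S  — applicable
  S \ del = {pkg_at(p2,hub), truck_at(t2,depot)}
  ∪ add   = {pkg_at(p2,hub), pkg_at(p5,depot), truck_at(t2,depot)}

== RESULT ==
["pkg_at(p2,hub)", "pkg_at(p5,depot)", "truck_at(t2,depot)"]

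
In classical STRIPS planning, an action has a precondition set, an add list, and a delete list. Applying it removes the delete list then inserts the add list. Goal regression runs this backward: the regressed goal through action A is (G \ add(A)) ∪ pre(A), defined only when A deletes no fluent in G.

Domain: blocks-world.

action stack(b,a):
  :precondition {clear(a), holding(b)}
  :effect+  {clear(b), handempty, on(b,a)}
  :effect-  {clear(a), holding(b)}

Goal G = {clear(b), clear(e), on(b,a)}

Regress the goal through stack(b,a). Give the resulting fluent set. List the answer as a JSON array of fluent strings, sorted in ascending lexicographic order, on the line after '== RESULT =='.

Compute (G \ add) ∪ pre:
  G ∩ del = {}  (empty — regression defined)
  G \ add = {clear(b), clear(e), on(b,a)} \ {clear(b), handempty, on(b,a)} = {clear(e)}
  ∪ pre   = {clear(e)} ∪ {clear(a), holding(b)}
          = {clear(a), clear(e), holding(b)}

== RESULT ==
["clear(a)", "clear(e)", "holding(b)"]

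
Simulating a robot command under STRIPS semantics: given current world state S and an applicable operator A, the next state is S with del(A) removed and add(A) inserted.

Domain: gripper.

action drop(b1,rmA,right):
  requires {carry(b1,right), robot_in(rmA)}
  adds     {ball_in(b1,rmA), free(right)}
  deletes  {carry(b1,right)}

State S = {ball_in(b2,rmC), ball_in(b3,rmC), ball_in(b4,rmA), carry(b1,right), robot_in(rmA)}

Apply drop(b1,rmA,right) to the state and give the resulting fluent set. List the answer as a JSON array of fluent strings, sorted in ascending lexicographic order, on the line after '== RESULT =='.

Compute (S \ del) ∪ add:
  pre ⊆ S: {carry(b1,right), robot_in(rmA)} ⊆ S  — applicable
  S \ del = {ball_in(b2,rmC), ball_in(b3,rmC), ball_in(b4,rmA), robot_in(rmA)}
  ∪ add   = {ball_in(b1,rmA), ball_in(b2,rmC), ball_in(b3,rmC), ball_in(b4,rmA), free(right), robot_in(rmA)}

== RESULT ==
["ball_in(b1,rmA)", "ball_in(b2,rmC)", "ball_in(b3,rmC)", "ball_in(b4,rmA)", "free(right)", "robot_in(rmA)"]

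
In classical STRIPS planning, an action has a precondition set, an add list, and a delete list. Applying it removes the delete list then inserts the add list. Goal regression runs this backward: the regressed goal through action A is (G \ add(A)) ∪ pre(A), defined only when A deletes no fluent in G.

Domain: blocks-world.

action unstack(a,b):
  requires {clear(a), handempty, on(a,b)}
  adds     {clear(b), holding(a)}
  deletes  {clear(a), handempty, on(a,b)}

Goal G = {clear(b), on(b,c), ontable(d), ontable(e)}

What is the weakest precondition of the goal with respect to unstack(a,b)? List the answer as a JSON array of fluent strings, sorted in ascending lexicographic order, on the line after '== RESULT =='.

Regress:
  G ∩ del = {}  (empty — regression defined)
  G \ add = {clear(b), on(b,c), ontable(d), ontable(e)} \ {clear(b), holding(a)} = {on(b,c), ontable(d), ontable(e)}
  ∪ pre   = {on(b,c), ontable(d), ontable(e)} ∪ {clear(a), handempty, on(a,b)}
          = {clear(a), handempty, on(a,b), on(b,c), ontable(d), ontable(e)}

== RESULT ==
["clear(a)", "handempty", "on(a,b)", "on(b,c)", "ontable(d)", "ontable(e)"]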